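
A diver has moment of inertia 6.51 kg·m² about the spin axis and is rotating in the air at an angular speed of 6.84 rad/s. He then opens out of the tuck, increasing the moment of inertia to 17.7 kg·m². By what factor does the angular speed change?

No external torque acts about the spin axis, so angular momentum is conserved.
ω₂/ω₁ = I₁/I₂ = 6.510 / 17.70 = 0.3678.

ω₂/ω₁ ≈ 0.368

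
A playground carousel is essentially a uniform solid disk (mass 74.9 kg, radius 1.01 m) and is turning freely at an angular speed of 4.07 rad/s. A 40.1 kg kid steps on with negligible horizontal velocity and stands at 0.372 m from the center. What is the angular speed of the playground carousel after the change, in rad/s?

The added mass arrives with no angular momentum about the center, and any external torque about the center is negligible, so the system's angular momentum is conserved.
I_p = ½(74.9)(1.01)² = 38.20 kg·m².
Added inertia Σmr² = (40.1)(0.372)² = 5.549 kg·m²; I_f = 38.20 + 5.549 = 43.75 kg·m².
ω_f = I_p ω_i / I_f = (38.20)(4.07) / 43.75 = 3.554 rad/s.

ω_f ≈ 3.55 rad/s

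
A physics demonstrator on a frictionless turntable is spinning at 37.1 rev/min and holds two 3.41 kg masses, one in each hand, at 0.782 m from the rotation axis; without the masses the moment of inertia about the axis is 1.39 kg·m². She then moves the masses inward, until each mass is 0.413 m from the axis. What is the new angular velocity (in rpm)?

No external torque acts about the spin axis, so angular momentum is conserved.
I₁ = 1.39 + 2(3.41)(0.782)² = 5.561 kg·m²; I₂ = 1.39 + 2(3.41)(0.413)² = 2.553 kg·m².
ω₂ = I₁ω₁ / I₂ = (5.561)(37.1 rpm) / (2.553) = 80.80 rpm.

ω₂ ≈ 80.8 rpm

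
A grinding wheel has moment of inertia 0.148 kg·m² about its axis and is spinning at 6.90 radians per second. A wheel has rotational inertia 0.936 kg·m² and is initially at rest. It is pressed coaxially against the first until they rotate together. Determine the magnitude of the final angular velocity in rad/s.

No external torque acts about the common axis, so total angular momentum is conserved.
Taking A's sense as positive: L = (0.1480)(6.90) = 1.021 kg·m²·rad/s.
Combined I = 0.1480 + 0.9360 = 1.084 kg·m².
ω_f = L / I = 1.021 / 1.084 = 0.9421 rad/s.

|ω_f| ≈ 0.942 rad/s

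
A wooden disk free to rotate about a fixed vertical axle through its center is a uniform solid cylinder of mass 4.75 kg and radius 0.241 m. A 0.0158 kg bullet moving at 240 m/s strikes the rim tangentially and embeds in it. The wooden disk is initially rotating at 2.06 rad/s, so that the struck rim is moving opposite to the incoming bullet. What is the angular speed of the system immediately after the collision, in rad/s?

About the axle the impulsive forces during the collision are internal, so angular momentum about that axis is conserved.
I_p = ½(4.75)(0.241)² = 0.1379 kg·m². Taking the sense of the bullet's angular momentum as positive, L_{bullet} = m v R = (0.0158)(240)(0.241) = 0.9139 kg·m²/s.
L_i = −I_p ω_p + m v R = −(0.1379)(2.06) + 0.9139 = 0.6297 kg·m²/s.
After sticking, I_f = I_p + m R² = 0.1379 + (0.0158)(0.241)² = 0.1389 kg·m².
ω_f = L_i / I_f = 0.6297 / 0.1389 = 4.535 rad/s.

|ω_f| ≈ 4.53 rad/s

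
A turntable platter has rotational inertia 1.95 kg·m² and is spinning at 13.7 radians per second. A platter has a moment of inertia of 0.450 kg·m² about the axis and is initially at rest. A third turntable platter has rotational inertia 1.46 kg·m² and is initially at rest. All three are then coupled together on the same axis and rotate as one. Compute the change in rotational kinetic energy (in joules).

ΔKE ≈ -90.6 J

No external torque acts about the common axis, so total angular momentum is conserved.
Taking A's sense as positive: L = (1.950)(13.7) = 26.71 kg·m²·rad/s.
Combined I = 1.950 + 0.4500 + 1.460 = 3.860 kg·m².
ω_f = L / I = 26.71 / 3.860 = 6.921 rad/s.
KE_i = ½ΣIω² = 183.0 J; KE_f = ½(3.860)(6.921)² = 92.45 J.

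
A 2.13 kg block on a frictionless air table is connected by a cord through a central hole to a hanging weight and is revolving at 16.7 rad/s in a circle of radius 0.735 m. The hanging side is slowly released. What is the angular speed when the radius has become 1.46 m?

ω₂ ≈ 4.23 rad/s

The constraining force is radial, so m r² ω about the center is conserved.
ω₂ = ω₁ (r₁/r₂)² = (16.7)(0.735/1.46)² = 4.232 rad/s.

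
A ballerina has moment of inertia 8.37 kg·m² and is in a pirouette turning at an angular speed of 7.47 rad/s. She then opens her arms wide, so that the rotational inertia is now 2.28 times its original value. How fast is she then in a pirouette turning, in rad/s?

No external torque acts about the spin axis, so angular momentum is conserved.
I₂ = 2.28 × 8.37 = 19.08 kg·m².
ω₂ = I₁ω₁ / I₂ = (8.370)(7.47 rad/s) / (19.08) = 3.276 rad/s.

ω₂ ≈ 3.28 rad/s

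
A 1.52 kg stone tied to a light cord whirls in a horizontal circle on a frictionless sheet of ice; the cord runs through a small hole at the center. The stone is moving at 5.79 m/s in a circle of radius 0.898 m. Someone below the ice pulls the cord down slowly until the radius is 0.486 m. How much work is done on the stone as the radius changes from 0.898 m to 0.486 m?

The only horizontal force on the mass is along the cord (radial), so it exerts no torque about the hole and angular momentum m v r is conserved.
v₂ = v₁ r₁ / r₂ = (5.79)(0.898) / (0.486) = 10.70 m/s.
W = ΔKE = ½m(v₂² − v₁²) = 61.51 J.

W ≈ 61.5 J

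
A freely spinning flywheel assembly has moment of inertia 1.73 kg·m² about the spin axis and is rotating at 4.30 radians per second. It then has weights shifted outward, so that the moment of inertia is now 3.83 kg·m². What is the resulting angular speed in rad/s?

Angular momentum about the spin axis is conserved since the torque about it is zero.
ω₂ = I₁ω₁ / I₂ = (1.730)(4.30 rad/s) / (3.830) = 1.942 rad/s.

ω₂ ≈ 1.94 rad/s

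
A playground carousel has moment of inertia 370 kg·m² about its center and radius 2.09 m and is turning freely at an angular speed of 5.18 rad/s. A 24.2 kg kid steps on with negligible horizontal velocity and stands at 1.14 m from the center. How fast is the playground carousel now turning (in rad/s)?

The added mass arrives with no angular momentum about the center, and any external torque about the center is negligible, so the system's angular momentum is conserved.
Added inertia Σmr² = (24.2)(1.14)² = 31.45 kg·m²; I_f = 370.0 + 31.45 = 401.5 kg·m².
ω_f = I_p ω_i / I_f = (370.0)(5.18) / 401.5 = 4.774 rad/s.

ω_f ≈ 4.77 rad/s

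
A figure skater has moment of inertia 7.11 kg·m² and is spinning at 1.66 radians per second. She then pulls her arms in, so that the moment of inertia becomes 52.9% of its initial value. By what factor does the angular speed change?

With no external torque about the axis, L is conserved: I₁ω₁ = I₂ω₂.
I₂ = 0.529 × 7.11 = 3.761 kg·m².
ω₂/ω₁ = I₁/I₂ = 7.110 / 3.761 = 1.890.

ω₂/ω₁ ≈ 1.89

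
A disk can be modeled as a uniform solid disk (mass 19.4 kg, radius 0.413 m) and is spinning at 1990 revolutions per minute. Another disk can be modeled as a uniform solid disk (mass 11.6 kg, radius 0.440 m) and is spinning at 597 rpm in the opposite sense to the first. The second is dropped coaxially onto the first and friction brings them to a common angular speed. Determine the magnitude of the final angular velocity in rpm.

No external torque acts about the common axis, so total angular momentum is conserved.
Moments of inertia: I_A = ½(19.4)(0.413)² = 1.655 kg·m²; I_B = ½(11.6)(0.440)² = 1.123 kg·m².
Taking A's sense as positive: L = (1.655)(1990) − (1.123)(597) = 2622 kg·m²·rpm.
Combined I = 1.655 + 1.123 = 2.777 kg·m².
ω_f = L / I = 2622 / 2.777 = 944.1 rpm.

|ω_f| ≈ 944 rpm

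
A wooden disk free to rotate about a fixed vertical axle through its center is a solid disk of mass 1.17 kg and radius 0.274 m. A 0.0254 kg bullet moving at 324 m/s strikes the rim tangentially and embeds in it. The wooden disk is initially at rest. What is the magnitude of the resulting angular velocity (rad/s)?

About the axle the impulsive forces during the collision are internal, so angular momentum about that axis is conserved.
I_p = ½(1.17)(0.274)² = 0.04392 kg·m². Taking the sense of the bullet's angular momentum as positive, L_{bullet} = m v R = (0.0254)(324)(0.274) = 2.255 kg·m²/s.
L_i = 0 + 2.255 = 2.255 kg·m²/s.
After sticking, I_f = I_p + m R² = 0.04392 + (0.0254)(0.274)² = 0.04583 kg·m².
ω_f = L_i / I_f = 2.255 / 0.04583 = 49.21 rad/s.

|ω_f| ≈ 49.2 rad/s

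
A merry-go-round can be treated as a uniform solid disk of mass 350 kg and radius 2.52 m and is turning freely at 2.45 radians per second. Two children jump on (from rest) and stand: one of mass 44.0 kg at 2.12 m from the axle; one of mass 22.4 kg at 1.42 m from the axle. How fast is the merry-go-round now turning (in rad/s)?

ω_f ≈ 2.01 rad/s

No external torque acts about the axle; L_before = L_after.
I_p = ½(350)(2.52)² = 1111 kg·m².
Added inertia Σmr² = (44.0)(2.12)² + (22.4)(1.42)² = 242.9 kg·m²; I_f = 1111 + 242.9 = 1354 kg·m².
ω_f = I_p ω_i / I_f = (1111)(2.45) / 1354 = 2.011 rad/s.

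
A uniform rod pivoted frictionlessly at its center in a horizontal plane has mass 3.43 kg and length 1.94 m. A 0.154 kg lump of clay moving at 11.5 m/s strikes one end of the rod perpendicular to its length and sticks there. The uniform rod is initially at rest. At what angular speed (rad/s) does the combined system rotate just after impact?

|ω_f| ≈ 1.41 rad/s

The axle reaction passes through the pivot and exerts no torque about it; angular momentum about the pivot is conserved through the impact.
I_p = (1/12)(3.43)(1.94)² = 1.076 kg·m². Taking the sense of the lump of clay's angular momentum as positive, L_{lump} = m v R = (0.154)(11.5)(1.94/2) = 1.718 kg·m²/s.
L_i = 0 + 1.718 = 1.718 kg·m²/s.
After sticking, I_f = I_p + m R² = 1.076 + (0.154)(1.94/2)² = 1.221 kg·m².
ω_f = L_i / I_f = 1.718 / 1.221 = 1.407 rad/s.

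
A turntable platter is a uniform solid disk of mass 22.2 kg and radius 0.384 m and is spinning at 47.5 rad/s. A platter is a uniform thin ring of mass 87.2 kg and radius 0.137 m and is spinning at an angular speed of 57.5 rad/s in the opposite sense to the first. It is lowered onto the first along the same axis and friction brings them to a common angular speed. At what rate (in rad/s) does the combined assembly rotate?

The coupling torques are internal; angular momentum about the shared axis is conserved.
Moments of inertia: I_A = ½(22.2)(0.384)² = 1.637 kg·m²; I_B = (87.2)(0.137)² = 1.637 kg·m².
Taking A's sense as positive: L = (1.637)(47.5) − (1.637)(57.5) = -16.36 kg·m²·rad/s.
Combined I = 1.637 + 1.637 = 3.273 kg·m².
ω_f = L / I = -16.36 / 3.273 = -4.998 rad/s.

|ω_f| ≈ 5.00 rad/s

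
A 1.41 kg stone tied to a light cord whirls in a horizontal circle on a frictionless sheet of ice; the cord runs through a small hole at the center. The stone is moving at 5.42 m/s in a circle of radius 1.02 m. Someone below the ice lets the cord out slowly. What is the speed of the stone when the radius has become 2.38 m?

Central (radial) force ⇒ zero torque about the center ⇒ m v r is constant.
v₂ = v₁ r₁ / r₂ = (5.42)(1.02) / (2.38) = 2.323 m/s.

v₂ ≈ 2.32 m/s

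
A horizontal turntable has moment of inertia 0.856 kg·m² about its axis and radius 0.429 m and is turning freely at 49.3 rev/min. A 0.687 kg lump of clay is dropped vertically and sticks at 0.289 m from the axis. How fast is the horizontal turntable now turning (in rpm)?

ω_f ≈ 46.2 rpm

No external torque acts about the axis; L_before = L_after.
Added inertia Σmr² = (0.687)(0.289)² = 0.05738 kg·m²; I_f = 0.8560 + 0.05738 = 0.9134 kg·m².
ω_f = I_p ω_i / I_f = (0.8560)(49.3) / 0.9134 = 46.20 rpm.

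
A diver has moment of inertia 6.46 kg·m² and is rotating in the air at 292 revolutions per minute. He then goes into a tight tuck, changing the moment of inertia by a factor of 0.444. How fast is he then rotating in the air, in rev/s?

With no external torque about the axis, L is conserved: I₁ω₁ = I₂ω₂.
I₂ = 0.444 × 6.46 = 2.868 kg·m².
ω₂ = I₁ω₁ / I₂ = (6.460)(292 rpm) / (2.868) = 657.7 rpm = 10.96 rev/s.

ω₂ ≈ 11.0 rev/s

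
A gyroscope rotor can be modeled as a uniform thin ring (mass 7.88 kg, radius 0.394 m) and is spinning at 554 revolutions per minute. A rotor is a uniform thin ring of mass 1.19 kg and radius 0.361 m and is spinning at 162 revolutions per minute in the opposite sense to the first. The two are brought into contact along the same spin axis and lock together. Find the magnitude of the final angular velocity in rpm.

No external torque acts about the common axis, so total angular momentum is conserved.
Moments of inertia: I_A = (7.88)(0.394)² = 1.223 kg·m²; I_B = (1.19)(0.361)² = 0.1551 kg·m².
Taking A's sense as positive: L = (1.223)(554) − (0.1551)(162) = 652.6 kg·m²·rpm.
Combined I = 1.223 + 0.1551 = 1.378 kg·m².
ω_f = L / I = 652.6 / 1.378 = 473.4 rpm.

|ω_f| ≈ 473 rpm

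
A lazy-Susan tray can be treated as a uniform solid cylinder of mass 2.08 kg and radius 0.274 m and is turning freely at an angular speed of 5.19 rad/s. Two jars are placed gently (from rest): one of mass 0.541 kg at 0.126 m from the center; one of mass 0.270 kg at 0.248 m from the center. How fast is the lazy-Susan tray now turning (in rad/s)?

ω_f ≈ 3.92 rad/s

No external torque acts about the center; L_before = L_after.
I_p = ½(2.08)(0.274)² = 0.07808 kg·m².
Added inertia Σmr² = (0.541)(0.126)² + (0.270)(0.248)² = 0.02519 kg·m²; I_f = 0.07808 + 0.02519 = 0.1033 kg·m².
ω_f = I_p ω_i / I_f = (0.07808)(5.19) / 0.1033 = 3.924 rad/s.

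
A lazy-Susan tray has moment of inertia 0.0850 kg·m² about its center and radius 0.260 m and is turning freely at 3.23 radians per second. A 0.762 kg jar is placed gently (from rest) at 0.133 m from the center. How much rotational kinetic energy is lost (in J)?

The added mass arrives with no angular momentum about the center, and any external torque about the center is negligible, so the system's angular momentum is conserved.
Added inertia Σmr² = (0.762)(0.133)² = 0.01348 kg·m²; I_f = 0.08500 + 0.01348 = 0.09848 kg·m².
ω_f = I_p ω_i / I_f = (0.08500)(3.23) / 0.09848 = 2.788 rad/s.
KE_i = ½(0.08500)(3.230 rad/s)² = 0.4434 J; KE_f = ½(0.09848)(2.788)² = 0.3827 J.

energy lost ≈ 0.0607 J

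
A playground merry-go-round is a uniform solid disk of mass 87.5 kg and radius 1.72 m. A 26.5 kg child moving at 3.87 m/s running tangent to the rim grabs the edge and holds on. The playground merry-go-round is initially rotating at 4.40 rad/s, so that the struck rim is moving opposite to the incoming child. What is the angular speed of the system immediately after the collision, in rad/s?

The axle reaction passes through the axle and exerts no torque about it; angular momentum about the axle is conserved through the impact.
I_p = ½(87.5)(1.72)² = 129.4 kg·m². Taking the sense of the child's angular momentum as positive, L_{child} = m v R = (26.5)(3.87)(1.72) = 176.4 kg·m²/s.
L_i = −I_p ω_p + m v R = −(129.4)(4.40) + 176.4 = -393.1 kg·m²/s.
After sticking, I_f = I_p + m R² = 129.4 + (26.5)(1.72)² = 207.8 kg·m².
ω_f = L_i / I_f = -393.1 / 207.8 = -1.891 rad/s.

|ω_f| ≈ 1.89 rad/s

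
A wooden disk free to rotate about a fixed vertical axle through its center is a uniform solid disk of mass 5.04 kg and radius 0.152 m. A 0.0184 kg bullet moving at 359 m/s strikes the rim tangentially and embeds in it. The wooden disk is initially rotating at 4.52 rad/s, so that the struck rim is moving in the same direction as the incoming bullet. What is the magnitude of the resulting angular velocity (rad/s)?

|ω_f| ≈ 21.6 rad/s

About the axle the impulsive forces during the collision are internal, so angular momentum about that axis is conserved.
I_p = ½(5.04)(0.152)² = 0.05822 kg·m². Taking the sense of the bullet's angular momentum as positive, L_{bullet} = m v R = (0.0184)(359)(0.152) = 1.004 kg·m²/s.
L_i = +I_p ω_p + m v R = +(0.05822)(4.52) + 1.004 = 1.267 kg·m²/s.
After sticking, I_f = I_p + m R² = 0.05822 + (0.0184)(0.152)² = 0.05865 kg·m².
ω_f = L_i / I_f = 1.267 / 0.05865 = 21.61 rad/s.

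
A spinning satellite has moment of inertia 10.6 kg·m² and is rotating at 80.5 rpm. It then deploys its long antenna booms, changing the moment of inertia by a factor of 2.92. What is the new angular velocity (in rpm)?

No external torque acts about the spin axis, so angular momentum is conserved.
I₂ = 2.92 × 10.6 = 30.95 kg·m².
ω₂ = I₁ω₁ / I₂ = (10.60)(80.5 rpm) / (30.95) = 27.57 rpm.

ω₂ ≈ 27.6 rpm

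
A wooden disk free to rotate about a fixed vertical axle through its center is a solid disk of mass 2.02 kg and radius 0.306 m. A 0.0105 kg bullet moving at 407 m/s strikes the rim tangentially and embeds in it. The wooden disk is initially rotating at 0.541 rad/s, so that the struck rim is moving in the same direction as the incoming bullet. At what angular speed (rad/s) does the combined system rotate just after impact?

The axle reaction passes through the axle and exerts no torque about it; angular momentum about the axle is conserved through the impact.
I_p = ½(2.02)(0.306)² = 0.09457 kg·m². Taking the sense of the bullet's angular momentum as positive, L_{bullet} = m v R = (0.0105)(407)(0.306) = 1.308 kg·m²/s.
L_i = +I_p ω_p + m v R = +(0.09457)(0.541) + 1.308 = 1.359 kg·m²/s.
After sticking, I_f = I_p + m R² = 0.09457 + (0.0105)(0.306)² = 0.09556 kg·m².
ω_f = L_i / I_f = 1.359 / 0.09556 = 14.22 rad/s.

|ω_f| ≈ 14.2 rad/s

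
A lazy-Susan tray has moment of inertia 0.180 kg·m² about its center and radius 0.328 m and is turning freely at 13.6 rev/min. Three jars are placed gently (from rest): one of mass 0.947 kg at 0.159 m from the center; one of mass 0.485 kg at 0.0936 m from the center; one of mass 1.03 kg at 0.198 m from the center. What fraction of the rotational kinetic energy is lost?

fraction ≈ 0.276

The added mass arrives with no angular momentum about the center, and any external torque about the center is negligible, so the system's angular momentum is conserved.
Added inertia Σmr² = (0.947)(0.159)² + (0.485)(0.0936)² + (1.03)(0.198)² = 0.06857 kg·m²; I_f = 0.1800 + 0.06857 = 0.2486 kg·m².
ω_f = I_p ω_i / I_f = (0.1800)(13.6) / 0.2486 = 9.848 rpm.
KE_i = ½(0.1800)(1.424 rad/s)² = 0.1825 J; KE_f = ½(0.2486)(1.031)² = 0.1322 J.
Fraction lost = 0.2759.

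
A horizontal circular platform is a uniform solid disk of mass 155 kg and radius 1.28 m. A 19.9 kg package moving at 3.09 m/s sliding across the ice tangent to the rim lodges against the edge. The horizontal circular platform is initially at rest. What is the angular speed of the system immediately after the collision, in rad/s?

|ω_f| ≈ 0.493 rad/s

The axle reaction passes through the central axle and exerts no torque about it; angular momentum about the central axle is conserved through the impact.
I_p = ½(155)(1.28)² = 127.0 kg·m². Taking the sense of the package's angular momentum as positive, L_{package} = m v R = (19.9)(3.09)(1.28) = 78.71 kg·m²/s.
L_i = 0 + 78.71 = 78.71 kg·m²/s.
After sticking, I_f = I_p + m R² = 127.0 + (19.9)(1.28)² = 159.6 kg·m².
ω_f = L_i / I_f = 78.71 / 159.6 = 0.4932 rad/s.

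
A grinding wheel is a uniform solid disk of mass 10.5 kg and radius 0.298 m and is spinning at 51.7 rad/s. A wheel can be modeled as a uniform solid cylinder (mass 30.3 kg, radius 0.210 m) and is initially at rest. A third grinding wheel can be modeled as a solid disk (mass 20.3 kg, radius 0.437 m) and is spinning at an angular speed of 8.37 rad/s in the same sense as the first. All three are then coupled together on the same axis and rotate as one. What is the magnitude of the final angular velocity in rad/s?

The coupling torques are internal; angular momentum about the shared axis is conserved.
Moments of inertia: I_A = ½(10.5)(0.298)² = 0.4662 kg·m²; I_B = ½(30.3)(0.210)² = 0.6681 kg·m²; I_C = ½(20.3)(0.437)² = 1.938 kg·m².
Taking A's sense as positive: L = (0.4662)(51.7) + (1.938)(8.37) = 40.33 kg·m²·rad/s.
Combined I = 0.4662 + 0.6681 + 1.938 = 3.073 kg·m².
ω_f = L / I = 40.33 / 3.073 = 13.12 rad/s.

|ω_f| ≈ 13.1 rad/s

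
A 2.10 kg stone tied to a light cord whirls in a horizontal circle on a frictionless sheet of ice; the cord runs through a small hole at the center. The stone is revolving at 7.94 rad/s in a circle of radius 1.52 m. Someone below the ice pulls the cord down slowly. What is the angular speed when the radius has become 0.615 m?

ω₂ ≈ 48.5 rad/s

No torque about the axis ⇒ m r₁² ω₁ = m r₂² ω₂.
ω₂ = ω₁ (r₁/r₂)² = (7.94)(1.52/0.615)² = 48.50 rad/s.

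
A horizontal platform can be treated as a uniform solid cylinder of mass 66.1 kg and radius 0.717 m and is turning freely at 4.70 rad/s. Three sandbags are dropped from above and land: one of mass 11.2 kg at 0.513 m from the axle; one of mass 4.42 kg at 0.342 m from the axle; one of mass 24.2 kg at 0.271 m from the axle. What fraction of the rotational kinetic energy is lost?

The added mass arrives with no angular momentum about the axle, and any external torque about the axle is negligible, so the system's angular momentum is conserved.
I_p = ½(66.1)(0.717)² = 16.99 kg·m².
Added inertia Σmr² = (11.2)(0.513)² + (4.42)(0.342)² + (24.2)(0.271)² = 5.242 kg·m²; I_f = 16.99 + 5.242 = 22.23 kg·m².
ω_f = I_p ω_i / I_f = (16.99)(4.70) / 22.23 = 3.592 rad/s.
KE_i = ½(16.99)(4.700 rad/s)² = 187.7 J; KE_f = ½(22.23)(3.592)² = 143.4 J.
Fraction lost = 0.2358.

fraction ≈ 0.236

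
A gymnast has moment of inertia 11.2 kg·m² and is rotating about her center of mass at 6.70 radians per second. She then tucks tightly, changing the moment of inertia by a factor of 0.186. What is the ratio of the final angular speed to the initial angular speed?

With no external torque about the axis, L is conserved: I₁ω₁ = I₂ω₂.
I₂ = 0.186 × 11.2 = 2.083 kg·m².
ω₂/ω₁ = I₁/I₂ = 11.20 / 2.083 = 5.376.

ω₂/ω₁ ≈ 5.38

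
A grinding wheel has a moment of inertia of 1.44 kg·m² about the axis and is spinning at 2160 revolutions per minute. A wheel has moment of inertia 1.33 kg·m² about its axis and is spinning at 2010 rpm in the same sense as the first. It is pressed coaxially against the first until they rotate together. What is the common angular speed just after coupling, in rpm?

|ω_f| ≈ 2090 rpm

No external torque acts about the common axis, so total angular momentum is conserved.
Taking A's sense as positive: L = (1.440)(2160) + (1.330)(2010) = 5784 kg·m²·rpm.
Combined I = 1.440 + 1.330 = 2.770 kg·m².
ω_f = L / I = 5784 / 2.770 = 2088 rpm.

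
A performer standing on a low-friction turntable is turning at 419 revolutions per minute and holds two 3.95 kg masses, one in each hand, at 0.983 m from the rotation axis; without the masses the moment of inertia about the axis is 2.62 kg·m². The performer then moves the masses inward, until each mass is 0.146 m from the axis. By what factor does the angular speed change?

With no external torque about the axis, L is conserved: I₁ω₁ = I₂ω₂.
I₁ = 2.62 + 2(3.95)(0.983)² = 10.25 kg·m²; I₂ = 2.62 + 2(3.95)(0.146)² = 2.788 kg·m².
ω₂/ω₁ = I₁/I₂ = 10.25 / 2.788 = 3.677.

ω₂/ω₁ ≈ 3.68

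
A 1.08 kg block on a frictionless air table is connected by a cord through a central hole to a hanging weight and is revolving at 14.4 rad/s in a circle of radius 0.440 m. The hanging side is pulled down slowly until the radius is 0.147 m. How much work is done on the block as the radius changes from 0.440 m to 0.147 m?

No torque about the axis ⇒ m r₁² ω₁ = m r₂² ω₂.
ω₂ = ω₁ (r₁/r₂)² = (14.4)(0.440/0.147)² = 129.0 rad/s.
W = ΔKE = ½m(v₂² − v₁²) = 172.5 J.

W ≈ 173 J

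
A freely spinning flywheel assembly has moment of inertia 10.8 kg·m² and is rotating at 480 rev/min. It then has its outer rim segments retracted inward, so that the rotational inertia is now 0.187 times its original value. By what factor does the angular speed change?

With no external torque about the axis, L is conserved: I₁ω₁ = I₂ω₂.
I₂ = 0.187 × 10.8 = 2.020 kg·m².
ω₂/ω₁ = I₁/I₂ = 10.80 / 2.020 = 5.348.

ω₂/ω₁ ≈ 5.35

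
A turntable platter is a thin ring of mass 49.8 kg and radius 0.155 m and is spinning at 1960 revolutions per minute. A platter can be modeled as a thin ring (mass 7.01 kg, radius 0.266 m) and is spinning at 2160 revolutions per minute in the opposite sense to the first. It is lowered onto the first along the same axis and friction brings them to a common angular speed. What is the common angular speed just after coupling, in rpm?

No external torque acts about the common axis, so total angular momentum is conserved.
Moments of inertia: I_A = (49.8)(0.155)² = 1.196 kg·m²; I_B = (7.01)(0.266)² = 0.4960 kg·m².
Taking A's sense as positive: L = (1.196)(1960) − (0.4960)(2160) = 1274 kg·m²·rpm.
Combined I = 1.196 + 0.4960 = 1.692 kg·m².
ω_f = L / I = 1274 / 1.692 = 752.6 rpm.

|ω_f| ≈ 753 rpm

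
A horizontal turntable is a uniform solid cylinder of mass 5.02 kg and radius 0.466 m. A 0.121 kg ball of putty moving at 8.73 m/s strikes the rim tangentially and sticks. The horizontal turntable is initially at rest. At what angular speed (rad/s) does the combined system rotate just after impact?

|ω_f| ≈ 0.862 rad/s

About the axle the impulsive forces during the collision are internal, so angular momentum about that axis is conserved.
I_p = ½(5.02)(0.466)² = 0.5451 kg·m². Taking the sense of the ball of putty's angular momentum as positive, L_{ball} = m v R = (0.121)(8.73)(0.466) = 0.4922 kg·m²/s.
L_i = 0 + 0.4922 = 0.4922 kg·m²/s.
After sticking, I_f = I_p + m R² = 0.5451 + (0.121)(0.466)² = 0.5713 kg·m².
ω_f = L_i / I_f = 0.4922 / 0.5713 = 0.8616 rad/s.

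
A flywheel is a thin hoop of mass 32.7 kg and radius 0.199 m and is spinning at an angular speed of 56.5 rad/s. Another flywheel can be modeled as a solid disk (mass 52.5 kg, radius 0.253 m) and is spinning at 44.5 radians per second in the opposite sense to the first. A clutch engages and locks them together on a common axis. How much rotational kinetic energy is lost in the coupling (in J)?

ΔKE lost ≈ 3730 J

No external torque acts about the common axis, so total angular momentum is conserved.
Moments of inertia: I_A = (32.7)(0.199)² = 1.295 kg·m²; I_B = ½(52.5)(0.253)² = 1.680 kg·m².
Taking A's sense as positive: L = (1.295)(56.5) − (1.680)(44.5) = -1.606 kg·m²·rad/s.
Combined I = 1.295 + 1.680 = 2.975 kg·m².
ω_f = L / I = -1.606 / 2.975 = -0.5397 rad/s.
KE_i = ½ΣIω² = 3731 J; KE_f = ½(2.975)(0.5397)² = 0.4333 J.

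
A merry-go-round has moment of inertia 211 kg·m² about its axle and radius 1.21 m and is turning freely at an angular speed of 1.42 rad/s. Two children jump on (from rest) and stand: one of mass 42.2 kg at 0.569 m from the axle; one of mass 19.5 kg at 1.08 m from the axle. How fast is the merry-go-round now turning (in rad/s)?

No external torque acts about the axle; L_before = L_after.
Added inertia Σmr² = (42.2)(0.569)² + (19.5)(1.08)² = 36.41 kg·m²; I_f = 211.0 + 36.41 = 247.4 kg·m².
ω_f = I_p ω_i / I_f = (211.0)(1.42) / 247.4 = 1.211 rad/s.

ω_f ≈ 1.21 rad/s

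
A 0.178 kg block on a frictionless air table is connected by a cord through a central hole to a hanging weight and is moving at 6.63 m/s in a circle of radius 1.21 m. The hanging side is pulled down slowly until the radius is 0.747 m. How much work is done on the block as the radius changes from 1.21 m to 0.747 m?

The only horizontal force on the mass is along the cord (radial), so it exerts no torque about the hole and angular momentum m v r is conserved.
v₂ = v₁ r₁ / r₂ = (6.63)(1.21) / (0.747) = 10.74 m/s.
W = ΔKE = ½m(v₂² − v₁²) = 6.353 J.

W ≈ 6.35 J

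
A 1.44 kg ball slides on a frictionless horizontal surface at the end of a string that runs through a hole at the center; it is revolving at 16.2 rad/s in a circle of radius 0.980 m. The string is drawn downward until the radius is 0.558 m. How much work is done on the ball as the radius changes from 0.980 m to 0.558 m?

W ≈ 378 J

No torque about the axis ⇒ m r₁² ω₁ = m r₂² ω₂.
ω₂ = ω₁ (r₁/r₂)² = (16.2)(0.980/0.558)² = 49.97 rad/s.
W = ΔKE = ½m(v₂² − v₁²) = 378.3 J.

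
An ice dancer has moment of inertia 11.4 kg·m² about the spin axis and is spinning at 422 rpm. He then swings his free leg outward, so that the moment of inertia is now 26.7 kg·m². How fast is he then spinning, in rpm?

No external torque acts about the spin axis, so angular momentum is conserved.
ω₂ = I₁ω₁ / I₂ = (11.40)(422 rpm) / (26.70) = 180.2 rpm.

ω₂ ≈ 180 rpm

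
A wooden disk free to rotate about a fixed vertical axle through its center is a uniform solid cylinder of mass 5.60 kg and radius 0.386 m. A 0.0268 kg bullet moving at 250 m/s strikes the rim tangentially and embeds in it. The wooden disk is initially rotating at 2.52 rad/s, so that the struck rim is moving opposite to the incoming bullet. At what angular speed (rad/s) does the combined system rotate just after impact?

|ω_f| ≈ 3.64 rad/s

The axle reaction passes through the axle and exerts no torque about it; angular momentum about the axle is conserved through the impact.
I_p = ½(5.60)(0.386)² = 0.4172 kg·m². Taking the sense of the bullet's angular momentum as positive, L_{bullet} = m v R = (0.0268)(250)(0.386) = 2.586 kg·m²/s.
L_i = −I_p ω_p + m v R = −(0.4172)(2.52) + 2.586 = 1.535 kg·m²/s.
After sticking, I_f = I_p + m R² = 0.4172 + (0.0268)(0.386)² = 0.4212 kg·m².
ω_f = L_i / I_f = 1.535 / 0.4212 = 3.644 rad/s.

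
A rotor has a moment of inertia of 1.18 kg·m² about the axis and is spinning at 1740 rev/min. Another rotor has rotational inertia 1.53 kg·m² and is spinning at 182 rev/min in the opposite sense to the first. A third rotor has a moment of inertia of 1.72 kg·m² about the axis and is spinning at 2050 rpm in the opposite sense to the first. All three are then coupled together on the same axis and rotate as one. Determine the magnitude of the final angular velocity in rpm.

The coupling torques are internal; angular momentum about the shared axis is conserved.
Taking A's sense as positive: L = (1.180)(1740) − (1.530)(182) − (1.720)(2050) = -1751 kg·m²·rpm.
Combined I = 1.180 + 1.530 + 1.720 = 4.430 kg·m².
ω_f = L / I = -1751 / 4.430 = -395.3 rpm.

|ω_f| ≈ 395 rpm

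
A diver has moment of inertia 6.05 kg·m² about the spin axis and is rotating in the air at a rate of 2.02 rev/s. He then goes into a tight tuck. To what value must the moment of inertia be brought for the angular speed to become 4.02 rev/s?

No external torque acts about the spin axis, so angular momentum is conserved.
I₂ = I₁ω₁ / ω₂ = (6.05)(2.02) / (4.02) = 3.040 kg·m².

I₂ ≈ 3.04 kg·m²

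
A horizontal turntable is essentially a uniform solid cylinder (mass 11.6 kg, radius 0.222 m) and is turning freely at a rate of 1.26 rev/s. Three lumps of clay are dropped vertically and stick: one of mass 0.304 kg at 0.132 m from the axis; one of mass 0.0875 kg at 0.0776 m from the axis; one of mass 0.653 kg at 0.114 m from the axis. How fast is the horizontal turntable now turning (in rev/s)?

The added mass arrives with no angular momentum about the axis, and any external torque about the axis is negligible, so the system's angular momentum is conserved.
I_p = ½(11.6)(0.222)² = 0.2858 kg·m².
Added inertia Σmr² = (0.304)(0.132)² + (0.0875)(0.0776)² + (0.653)(0.114)² = 0.01431 kg·m²; I_f = 0.2858 + 0.01431 = 0.3002 kg·m².
ω_f = I_p ω_i / I_f = (0.2858)(1.26) / 0.3002 = 1.200 rev/s.

ω_f ≈ 1.20 rev/s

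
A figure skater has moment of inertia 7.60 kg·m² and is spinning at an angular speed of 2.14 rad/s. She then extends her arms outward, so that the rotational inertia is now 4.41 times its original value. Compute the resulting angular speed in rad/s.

With no external torque about the axis, L is conserved: I₁ω₁ = I₂ω₂.
I₂ = 4.41 × 7.60 = 33.52 kg·m².
ω₂ = I₁ω₁ / I₂ = (7.600)(2.14 rad/s) / (33.52) = 0.4853 rad/s.

ω₂ ≈ 0.485 rad/s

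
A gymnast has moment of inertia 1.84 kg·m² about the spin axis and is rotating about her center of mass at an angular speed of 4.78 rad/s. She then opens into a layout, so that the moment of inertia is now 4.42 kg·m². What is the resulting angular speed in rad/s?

ω₂ ≈ 1.99 rad/s

Angular momentum about the spin axis is conserved since the torque about it is zero.
ω₂ = I₁ω₁ / I₂ = (1.840)(4.78 rad/s) / (4.420) = 1.990 rad/s.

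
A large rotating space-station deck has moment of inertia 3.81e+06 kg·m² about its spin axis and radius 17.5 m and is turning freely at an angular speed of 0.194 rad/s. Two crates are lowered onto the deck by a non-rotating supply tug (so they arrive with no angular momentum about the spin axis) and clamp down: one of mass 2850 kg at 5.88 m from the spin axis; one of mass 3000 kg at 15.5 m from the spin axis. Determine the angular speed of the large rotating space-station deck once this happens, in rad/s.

No external torque acts about the spin axis; L_before = L_after.
Added inertia Σmr² = (2850)(5.88)² + (3000)(15.5)² = 8.193e+05 kg·m²; I_f = 3.810e+06 + 8.193e+05 = 4.629e+06 kg·m².
ω_f = I_p ω_i / I_f = (3.810e+06)(0.194) / 4.629e+06 = 0.1597 rad/s.

ω_f ≈ 0.160 rad/s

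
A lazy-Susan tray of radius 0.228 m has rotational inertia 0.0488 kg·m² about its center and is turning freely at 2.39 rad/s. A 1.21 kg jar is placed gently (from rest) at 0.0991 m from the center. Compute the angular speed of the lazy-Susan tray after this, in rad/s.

ω_f ≈ 1.92 rad/s

The added mass arrives with no angular momentum about the center, and any external torque about the center is negligible, so the system's angular momentum is conserved.
Added inertia Σmr² = (1.21)(0.0991)² = 0.01188 kg·m²; I_f = 0.04880 + 0.01188 = 0.06068 kg·m².
ω_f = I_p ω_i / I_f = (0.04880)(2.39) / 0.06068 = 1.922 rad/s.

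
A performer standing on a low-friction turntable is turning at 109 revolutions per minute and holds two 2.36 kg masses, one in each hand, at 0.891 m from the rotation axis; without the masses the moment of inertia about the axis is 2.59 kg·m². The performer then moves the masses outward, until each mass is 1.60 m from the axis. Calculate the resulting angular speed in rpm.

ω₂ ≈ 47.1 rpm

Angular momentum about the spin axis is conserved since the torque about it is zero.
I₁ = 2.59 + 2(2.36)(0.891)² = 6.337 kg·m²; I₂ = 2.59 + 2(2.36)(1.60)² = 14.67 kg·m².
ω₂ = I₁ω₁ / I₂ = (6.337)(109 rpm) / (14.67) = 47.08 rpm.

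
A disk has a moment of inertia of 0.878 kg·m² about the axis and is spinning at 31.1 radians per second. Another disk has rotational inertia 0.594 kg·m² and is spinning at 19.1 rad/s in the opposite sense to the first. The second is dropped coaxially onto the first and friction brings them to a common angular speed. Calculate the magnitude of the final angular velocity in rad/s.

No external torque acts about the common axis, so total angular momentum is conserved.
Taking A's sense as positive: L = (0.8780)(31.1) − (0.5940)(19.1) = 15.96 kg·m²·rad/s.
Combined I = 0.8780 + 0.5940 = 1.472 kg·m².
ω_f = L / I = 15.96 / 1.472 = 10.84 rad/s.

|ω_f| ≈ 10.8 rad/s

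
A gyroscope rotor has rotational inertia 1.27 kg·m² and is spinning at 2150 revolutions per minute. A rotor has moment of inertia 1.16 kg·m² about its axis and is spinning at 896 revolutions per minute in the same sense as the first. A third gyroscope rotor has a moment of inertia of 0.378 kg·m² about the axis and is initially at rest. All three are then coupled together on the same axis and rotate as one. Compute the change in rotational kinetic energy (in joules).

ΔKE ≈ -9540 J

No external torque acts about the common axis, so total angular momentum is conserved.
Taking A's sense as positive: L = (1.270)(2150) + (1.160)(896) = 3770 kg·m²·rpm.
Combined I = 1.270 + 1.160 + 0.3780 = 2.808 kg·m².
ω_f = L / I = 3770 / 2.808 = 1343 rpm.
KE_i = ½ΣIω² = 37300 J; KE_f = ½(2.808)(140.6)² = 27750 J.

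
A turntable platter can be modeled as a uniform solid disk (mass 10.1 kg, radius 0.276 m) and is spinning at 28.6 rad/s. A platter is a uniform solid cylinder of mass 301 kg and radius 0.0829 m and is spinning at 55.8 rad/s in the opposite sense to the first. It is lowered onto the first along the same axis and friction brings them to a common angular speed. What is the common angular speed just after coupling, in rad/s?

No external torque acts about the common axis, so total angular momentum is conserved.
Moments of inertia: I_A = ½(10.1)(0.276)² = 0.3847 kg·m²; I_B = ½(301)(0.0829)² = 1.034 kg·m².
Taking A's sense as positive: L = (0.3847)(28.6) − (1.034)(55.8) = -46.71 kg·m²·rad/s.
Combined I = 0.3847 + 1.034 = 1.419 kg·m².
ω_f = L / I = -46.71 / 1.419 = -32.92 rad/s.

|ω_f| ≈ 32.9 rad/s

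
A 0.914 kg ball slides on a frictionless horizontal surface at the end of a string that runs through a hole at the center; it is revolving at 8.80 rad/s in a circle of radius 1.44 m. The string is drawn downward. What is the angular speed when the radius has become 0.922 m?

The constraining force is radial, so m r² ω about the center is conserved.
ω₂ = ω₁ (r₁/r₂)² = (8.80)(1.44/0.922)² = 21.47 rad/s.

ω₂ ≈ 21.5 rad/s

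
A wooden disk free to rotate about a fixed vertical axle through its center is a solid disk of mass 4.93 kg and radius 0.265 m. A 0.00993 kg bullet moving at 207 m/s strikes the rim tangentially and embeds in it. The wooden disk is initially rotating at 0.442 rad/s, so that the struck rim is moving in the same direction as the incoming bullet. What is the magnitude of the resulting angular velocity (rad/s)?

|ω_f| ≈ 3.57 rad/s

About the axle the impulsive forces during the collision are internal, so angular momentum about that axis is conserved.
I_p = ½(4.93)(0.265)² = 0.1731 kg·m². Taking the sense of the bullet's angular momentum as positive, L_{bullet} = m v R = (0.00993)(207)(0.265) = 0.5447 kg·m²/s.
L_i = +I_p ω_p + m v R = +(0.1731)(0.442) + 0.5447 = 0.6212 kg·m²/s.
After sticking, I_f = I_p + m R² = 0.1731 + (0.00993)(0.265)² = 0.1738 kg·m².
ω_f = L_i / I_f = 0.6212 / 0.1738 = 3.574 rad/s.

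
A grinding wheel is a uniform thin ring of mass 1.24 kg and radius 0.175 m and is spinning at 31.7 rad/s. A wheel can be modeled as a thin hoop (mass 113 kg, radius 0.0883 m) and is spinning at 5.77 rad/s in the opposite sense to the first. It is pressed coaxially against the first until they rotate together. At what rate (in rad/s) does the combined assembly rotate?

|ω_f| ≈ 4.22 rad/s

The coupling torques are internal; angular momentum about the shared axis is conserved.
Moments of inertia: I_A = (1.24)(0.175)² = 0.03797 kg·m²; I_B = (113)(0.0883)² = 0.8810 kg·m².
Taking A's sense as positive: L = (0.03797)(31.7) − (0.8810)(5.77) = -3.880 kg·m²·rad/s.
Combined I = 0.03797 + 0.8810 = 0.9190 kg·m².
ω_f = L / I = -3.880 / 0.9190 = -4.222 rad/s.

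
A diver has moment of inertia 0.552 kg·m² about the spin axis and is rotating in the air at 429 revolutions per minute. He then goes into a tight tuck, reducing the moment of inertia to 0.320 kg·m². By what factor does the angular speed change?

Angular momentum about the spin axis is conserved since the torque about it is zero.
ω₂/ω₁ = I₁/I₂ = 0.5520 / 0.3200 = 1.725.

ω₂/ω₁ ≈ 1.73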